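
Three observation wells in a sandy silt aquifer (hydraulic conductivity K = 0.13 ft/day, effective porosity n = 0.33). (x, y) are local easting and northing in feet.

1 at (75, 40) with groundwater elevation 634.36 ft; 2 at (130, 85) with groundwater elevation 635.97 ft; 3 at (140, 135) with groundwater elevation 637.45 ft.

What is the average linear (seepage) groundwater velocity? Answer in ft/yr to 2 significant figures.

Differences from 1: to 2 (Δx, Δy, Δh) = (55, 45, +1.61); to 3 = (65, 95, +3.09).
Determinant of the coordinate differences = 55·95 − 65·45 = 2300.
∂h/∂x = [(+1.61)·95 − (+3.09)·45] / 2300 = +0.006043
∂h/∂y = [55·(+3.09) − 65·(+1.61)] / 2300 = +0.02839
|∇h| = √(0.006043² + 0.02839²) = 0.02903
Seepage velocity v = K·i/n = 0.13 × 0.02903 / 0.33 = 0.01144 ft/day = 4.178 ft/yr.

4.2 ft/yr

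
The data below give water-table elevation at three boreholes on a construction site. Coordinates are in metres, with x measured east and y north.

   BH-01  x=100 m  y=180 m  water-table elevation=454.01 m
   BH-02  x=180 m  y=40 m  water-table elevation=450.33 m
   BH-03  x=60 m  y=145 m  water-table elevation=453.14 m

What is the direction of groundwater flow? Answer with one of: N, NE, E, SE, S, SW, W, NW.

With h = a·x + b·y + c and BH-01 as origin, the differences give:
  80·a + (-140)·b = -3.68
  (-40)·a + (-35)·b = -0.87
Eliminate b (×(-35) and ×(-140), subtract): -8400·a = 7.000 → a = ∂h/∂x = -0.0008333
Back-substitute: b = ∂h/∂y = +0.02581.
Flow = −∇h = (+0.0008333 east, -0.02581 north), which points south.

S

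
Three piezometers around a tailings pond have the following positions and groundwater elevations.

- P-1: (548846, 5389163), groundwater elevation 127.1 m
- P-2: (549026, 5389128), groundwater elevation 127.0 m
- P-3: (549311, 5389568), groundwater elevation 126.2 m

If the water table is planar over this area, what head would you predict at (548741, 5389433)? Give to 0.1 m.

Taking P-1 as reference: P-2−P-1 = (180, -35, -0.1); P-3−P-1 = (465, 405, -0.9).
Determinant of the coordinate differences = 180·405 − 465·(-35) = 89175.
∂h/∂x = [(-0.1)·405 − (-0.9)·(-35)] / 89175 = -0.0008074
∂h/∂y = [180·(-0.9) − 465·(-0.1)] / 89175 = -0.001295
h(548741, 5389433) = 127.1 + (-0.0008074)·(-105) + (-0.001295)·(270) = 127.1 +0.085 -0.350 = 126.835 m.

126.8 m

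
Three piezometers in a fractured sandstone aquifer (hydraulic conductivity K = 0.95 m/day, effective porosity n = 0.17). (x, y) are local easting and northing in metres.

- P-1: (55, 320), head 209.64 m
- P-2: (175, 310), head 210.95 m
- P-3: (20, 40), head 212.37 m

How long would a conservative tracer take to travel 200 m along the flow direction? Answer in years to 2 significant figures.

With h = a·x + b·y + c and P-1 as origin, the differences give:
  120·a + (-10)·b = +1.31
  (-35)·a + (-280)·b = +2.73
Eliminate b (×(-280) and ×(-10), subtract): -33950·a = -339.500 → a = ∂h/∂x = +0.01000
Back-substitute: b = ∂h/∂y = -0.01100.
|∇h| = √(0.01000² + -0.01100²) = 0.01487
Seepage velocity v = K·i/n = 0.95 × 0.01487 / 0.17 = 0.0831 m/day.
t = 200 / 0.0831 = 2407 days = 6.59 years.

6.6 years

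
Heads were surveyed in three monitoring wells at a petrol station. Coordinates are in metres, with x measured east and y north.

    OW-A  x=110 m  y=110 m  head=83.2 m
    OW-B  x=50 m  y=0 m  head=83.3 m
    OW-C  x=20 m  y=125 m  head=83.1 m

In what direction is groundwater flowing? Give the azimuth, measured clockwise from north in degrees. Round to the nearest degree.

328°

Taking OW-A as reference: OW-B−OW-A = (-60, -110, +0.1); OW-C−OW-A = (-90, 15, -0.1).
Solve a·Δx + b·Δy = Δh: det = (-60)·15 − (-90)·(-110) = -10800.
∂h/∂x = [(+0.1)·15 − (-0.1)·(-110)] / -10800 = +0.0008796
∂h/∂y = [(-60)·(-0.1) − (-90)·(+0.1)] / -10800 = -0.001389
Flow direction (−∇h) has components (-0.0008796 E, +0.001389 N).
Azimuth = atan2(E, N) = atan2(-0.0008796, +0.001389) = 327.7° ≈ 328°.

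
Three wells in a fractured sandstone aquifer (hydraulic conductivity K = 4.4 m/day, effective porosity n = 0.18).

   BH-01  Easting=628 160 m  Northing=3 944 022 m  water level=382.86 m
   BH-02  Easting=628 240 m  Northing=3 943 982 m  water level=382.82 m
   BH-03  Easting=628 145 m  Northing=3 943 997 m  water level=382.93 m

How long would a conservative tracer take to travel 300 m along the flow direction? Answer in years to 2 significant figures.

14 years

Differences from BH-01: to BH-02 (Δx, Δy, Δh) = (80, -40, -0.04); to BH-03 = (-15, -25, +0.07).
Determinant of the coordinate differences = 80·(-25) − (-15)·(-40) = -2600.
∂h/∂x = [(-0.04)·(-25) − (+0.07)·(-40)] / -2600 = -0.001462
∂h/∂y = [80·(+0.07) − (-15)·(-0.04)] / -2600 = -0.001923
|∇h| = √(-0.001462² + -0.001923²) = 0.002416
Seepage velocity v = K·i/n = 4.4 × 0.002416 / 0.18 = 0.05906 m/day.
t = 300 / 0.05906 = 5080 days = 13.9 years.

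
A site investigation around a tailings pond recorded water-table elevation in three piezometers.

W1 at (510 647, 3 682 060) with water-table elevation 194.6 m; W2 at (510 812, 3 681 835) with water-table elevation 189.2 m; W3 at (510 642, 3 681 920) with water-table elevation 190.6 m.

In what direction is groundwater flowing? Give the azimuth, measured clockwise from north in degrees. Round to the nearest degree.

With h = a·x + b·y + c and W1 as origin, the differences give:
  165·a + (-225)·b = -5.4
  (-5)·a + (-140)·b = -4.0
Eliminate b (×(-140) and ×(-225), subtract): -24225·a = -144.00 → a = ∂h/∂x = +0.005944
Back-substitute: b = ∂h/∂y = +0.02836.
Flow direction (−∇h) has components (-0.005944 E, -0.02836 N).
Azimuth = atan2(E, N) = atan2(-0.005944, -0.02836) = 191.8° ≈ 192°.

192°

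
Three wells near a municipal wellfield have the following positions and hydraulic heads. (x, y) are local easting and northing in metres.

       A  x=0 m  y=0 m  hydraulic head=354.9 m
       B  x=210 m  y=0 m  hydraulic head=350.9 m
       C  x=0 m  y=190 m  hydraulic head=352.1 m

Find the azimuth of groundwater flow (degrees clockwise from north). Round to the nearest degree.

052°

∂h/∂x = (350.9 − 354.9) / (210 − 0) = -0.01905
∂h/∂y = (352.1 − 354.9) / (190 − 0) = -0.01474
Flow direction (−∇h) has components (+0.01905 E, +0.01474 N).
Azimuth = atan2(E, N) = atan2(+0.01905, +0.01474) = 52.3° ≈ 052°.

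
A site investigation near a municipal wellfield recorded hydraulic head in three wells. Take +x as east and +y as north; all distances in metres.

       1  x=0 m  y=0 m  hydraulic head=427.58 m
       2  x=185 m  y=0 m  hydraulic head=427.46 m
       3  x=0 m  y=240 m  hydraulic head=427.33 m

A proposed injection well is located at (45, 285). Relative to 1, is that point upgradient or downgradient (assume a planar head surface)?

∂h/∂x = (427.46 − 427.58) / (185 − 0) = -0.0006486
∂h/∂y = (427.33 − 427.58) / (240 − 0) = -0.001042
Head at (45, 285) = 427.58 + (-0.0006486)·(45) + (-0.001042)·(285) = 427.25 m.
That is lower than the 427.58 m at 1, so the point is downgradient.

downgradient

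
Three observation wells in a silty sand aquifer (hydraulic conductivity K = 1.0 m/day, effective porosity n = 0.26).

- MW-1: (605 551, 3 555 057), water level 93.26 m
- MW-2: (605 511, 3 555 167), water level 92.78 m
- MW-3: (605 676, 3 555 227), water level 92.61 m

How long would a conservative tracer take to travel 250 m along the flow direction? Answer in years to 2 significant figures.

42 years

With h = a·x + b·y + c and MW-1 as origin, the differences give:
  (-40)·a + 110·b = -0.48
  125·a + 170·b = -0.65
Eliminate b (×170 and ×110, subtract): -20550·a = -10.100 → a = ∂h/∂x = +0.0004915
Back-substitute: b = ∂h/∂y = -0.004185.
|∇h| = √(0.0004915² + -0.004185²) = 0.004214
Seepage velocity v = K·i/n = 1.0 × 0.004214 / 0.26 = 0.01621 m/day.
t = 250 / 0.01621 = 1.542e+04 days = 42.2 years.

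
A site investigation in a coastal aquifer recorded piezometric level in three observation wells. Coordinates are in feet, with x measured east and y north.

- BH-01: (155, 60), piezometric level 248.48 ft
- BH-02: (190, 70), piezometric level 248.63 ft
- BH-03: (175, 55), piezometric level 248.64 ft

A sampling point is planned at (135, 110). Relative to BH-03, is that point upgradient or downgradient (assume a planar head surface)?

downgradient

With h = a·x + b·y + c and BH-01 as origin, the differences give:
  35·a + 10·b = +0.15
  20·a + (-5)·b = +0.16
Eliminate b (×(-5) and ×10, subtract): -375·a = -2.350 → a = ∂h/∂x = +0.006267
Back-substitute: b = ∂h/∂y = -0.006933.
Head at (135, 110) = 248.48 + (+0.006267)·(-20) + (-0.006933)·(50) = 248.01 ft.
That is lower than the 248.64 ft at BH-03, so the point is downgradient.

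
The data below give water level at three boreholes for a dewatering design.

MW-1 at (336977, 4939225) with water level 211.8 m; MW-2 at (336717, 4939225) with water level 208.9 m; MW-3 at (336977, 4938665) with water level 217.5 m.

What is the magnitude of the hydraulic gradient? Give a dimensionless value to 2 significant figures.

∂h/∂x = (208.9 − 211.8) / (336717 − 336977) = +0.01115
∂h/∂y = (217.5 − 211.8) / (4938665 − 4939225) = -0.01018
|∇h| = √(0.01115² + -0.01018²) = 0.0151

0.015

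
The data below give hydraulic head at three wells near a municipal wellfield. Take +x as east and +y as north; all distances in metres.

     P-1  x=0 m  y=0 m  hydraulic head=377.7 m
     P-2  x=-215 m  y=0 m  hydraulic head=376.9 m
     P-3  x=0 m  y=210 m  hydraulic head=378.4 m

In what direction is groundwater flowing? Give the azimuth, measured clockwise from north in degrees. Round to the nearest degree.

228°

∂h/∂x = (376.9 − 377.7) / (-215 − 0) = +0.003721
∂h/∂y = (378.4 − 377.7) / (210 − 0) = +0.003333
Flow direction (−∇h) has components (-0.003721 E, -0.003333 N).
Azimuth = atan2(E, N) = atan2(-0.003721, -0.003333) = 228.1° ≈ 228°.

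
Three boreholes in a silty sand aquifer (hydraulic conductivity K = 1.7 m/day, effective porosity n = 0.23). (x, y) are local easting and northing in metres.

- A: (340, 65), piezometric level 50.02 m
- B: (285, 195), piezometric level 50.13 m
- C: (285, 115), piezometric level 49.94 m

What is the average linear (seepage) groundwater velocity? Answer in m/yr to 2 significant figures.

12 m/yr

Three-point gradient (reference A): Δ to B = (-55, 130, +0.11), Δ to C = (-55, 50, -0.08).
∂h/∂x = +0.003614, ∂h/∂y = +0.002375 (det = 4400).
|∇h| = √(0.003614² + 0.002375²) = 0.004325
Seepage velocity v = K·i/n = 1.7 × 0.004325 / 0.23 = 0.03197 m/day = 11.68 m/yr.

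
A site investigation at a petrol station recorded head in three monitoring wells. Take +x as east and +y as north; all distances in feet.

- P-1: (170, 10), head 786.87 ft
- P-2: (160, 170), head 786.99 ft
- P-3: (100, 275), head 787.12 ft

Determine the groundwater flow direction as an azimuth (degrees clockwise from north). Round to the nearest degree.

With h = a·x + b·y + c and P-1 as origin, the differences give:
  (-10)·a + 160·b = +0.12
  (-70)·a + 265·b = +0.25
Eliminate b (×265 and ×160, subtract): 8550·a = -8.200 → a = ∂h/∂x = -0.0009591
Back-substitute: b = ∂h/∂y = +0.0006901.
Flow direction (−∇h) has components (+0.0009591 E, -0.0006901 N).
Azimuth = atan2(E, N) = atan2(+0.0009591, -0.0006901) = 125.7° ≈ 126°.

126°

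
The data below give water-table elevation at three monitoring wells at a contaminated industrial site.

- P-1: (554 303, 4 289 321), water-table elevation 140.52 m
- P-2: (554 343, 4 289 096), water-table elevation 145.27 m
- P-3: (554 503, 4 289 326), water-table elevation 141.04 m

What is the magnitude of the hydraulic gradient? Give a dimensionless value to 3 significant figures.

0.0208

With h = a·x + b·y + c and P-1 as origin, the differences give:
  40·a + (-225)·b = +4.75
  200·a + 5·b = +0.52
Eliminate b (×5 and ×(-225), subtract): 45200·a = 140.750 → a = ∂h/∂x = +0.003114
Back-substitute: b = ∂h/∂y = -0.02056.
|∇h| = √(0.003114² + -0.02056²) = 0.02079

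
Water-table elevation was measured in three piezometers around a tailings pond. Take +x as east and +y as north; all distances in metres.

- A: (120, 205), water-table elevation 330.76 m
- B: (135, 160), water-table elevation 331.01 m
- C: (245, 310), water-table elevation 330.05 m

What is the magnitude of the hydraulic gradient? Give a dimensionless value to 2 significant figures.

Differences from A: to B (Δx, Δy, Δh) = (15, -45, +0.25); to C = (125, 105, -0.71).
Solve a·Δx + b·Δy = Δh: det = 15·105 − 125·(-45) = 7200.
∂h/∂x = [(+0.25)·105 − (-0.71)·(-45)] / 7200 = -0.0007917
∂h/∂y = [15·(-0.71) − 125·(+0.25)] / 7200 = -0.005819
|∇h| = √(-0.0007917² + -0.005819²) = 0.005873

0.0059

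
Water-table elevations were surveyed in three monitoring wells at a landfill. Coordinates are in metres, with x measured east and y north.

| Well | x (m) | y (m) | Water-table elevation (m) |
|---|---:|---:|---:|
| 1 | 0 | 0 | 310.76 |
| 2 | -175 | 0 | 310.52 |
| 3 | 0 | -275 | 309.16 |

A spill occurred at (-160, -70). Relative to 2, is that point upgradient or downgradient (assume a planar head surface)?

∂h/∂x = (310.52 − 310.76) / (-175 − 0) = +0.001371
∂h/∂y = (309.16 − 310.76) / (-275 − 0) = +0.005818
Head at (-160, -70) = 310.76 + (+0.001371)·(-160) + (+0.005818)·(-70) = 310.13 m.
That is lower than the 310.52 m at 2, so the point is downgradient.

downgradient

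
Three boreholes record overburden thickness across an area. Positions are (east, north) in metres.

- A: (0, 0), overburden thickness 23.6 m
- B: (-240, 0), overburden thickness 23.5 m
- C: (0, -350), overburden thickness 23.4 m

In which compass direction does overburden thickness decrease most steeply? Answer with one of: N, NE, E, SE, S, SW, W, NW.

∂d/∂x = (23.5 − 23.6) / (-240 − 0) = +0.0004167
∂d/∂y = (23.4 − 23.6) / (-350 − 0) = +0.0005714
Steepest decrease is along −∇f = (-0.0004167 E, -0.0005714 N) → southwest.

SW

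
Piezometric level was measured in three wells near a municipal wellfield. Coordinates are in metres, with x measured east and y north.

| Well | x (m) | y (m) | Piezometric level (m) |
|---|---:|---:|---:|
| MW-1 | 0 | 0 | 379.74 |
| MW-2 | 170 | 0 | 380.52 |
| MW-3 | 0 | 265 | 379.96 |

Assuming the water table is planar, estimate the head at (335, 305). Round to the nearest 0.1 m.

∂h/∂x = (380.52 − 379.74) / (170 − 0) = +0.004588
∂h/∂y = (379.96 − 379.74) / (265 − 0) = +0.0008302
h(335, 305) = 379.74 + (+0.004588)·(335) + (+0.0008302)·(305) = 379.74 +1.537 +0.253 = 381.530 m.

381.5 m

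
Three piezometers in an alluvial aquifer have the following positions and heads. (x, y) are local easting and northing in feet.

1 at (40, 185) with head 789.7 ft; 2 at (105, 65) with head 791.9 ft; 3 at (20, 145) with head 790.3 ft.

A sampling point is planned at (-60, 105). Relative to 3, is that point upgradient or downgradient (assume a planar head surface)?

upgradient

Differences from 1: to 2 (Δx, Δy, Δh) = (65, -120, +2.2); to 3 = (-20, -40, +0.6).
Solve a·Δx + b·Δy = Δh: det = 65·(-40) − (-20)·(-120) = -5000.
∂h/∂x = [(+2.2)·(-40) − (+0.6)·(-120)] / -5000 = +0.003200
∂h/∂y = [65·(+0.6) − (-20)·(+2.2)] / -5000 = -0.01660
Head at (-60, 105) = 789.7 + (+0.003200)·(-100) + (-0.01660)·(-80) = 790.71 ft.
That is higher than the 790.3 ft at 3, so the point is upgradient.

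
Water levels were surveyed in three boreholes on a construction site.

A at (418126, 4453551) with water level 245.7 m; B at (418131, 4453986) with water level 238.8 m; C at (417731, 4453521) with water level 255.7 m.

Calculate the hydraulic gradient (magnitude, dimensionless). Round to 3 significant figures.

Three-point gradient (reference A): Δ to B = (5, 435, -6.9), Δ to C = (-395, -30, +10.0).
∂h/∂x = -0.02413, ∂h/∂y = -0.01558 (det = 171675).
|∇h| = √(-0.02413² + -0.01558²) = 0.02872

0.0287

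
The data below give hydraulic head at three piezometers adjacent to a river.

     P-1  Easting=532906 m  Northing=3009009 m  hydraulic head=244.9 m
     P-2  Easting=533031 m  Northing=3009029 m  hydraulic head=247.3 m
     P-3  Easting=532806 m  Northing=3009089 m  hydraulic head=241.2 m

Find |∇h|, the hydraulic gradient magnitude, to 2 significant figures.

With h = a·x + b·y + c and P-1 as origin, the differences give:
  125·a + 20·b = +2.4
  (-100)·a + 80·b = -3.7
Eliminate b (×80 and ×20, subtract): 12000·a = 266.00 → a = ∂h/∂x = +0.02217
Back-substitute: b = ∂h/∂y = -0.01854.
|∇h| = √(0.02217² + -0.01854²) = 0.0289

0.029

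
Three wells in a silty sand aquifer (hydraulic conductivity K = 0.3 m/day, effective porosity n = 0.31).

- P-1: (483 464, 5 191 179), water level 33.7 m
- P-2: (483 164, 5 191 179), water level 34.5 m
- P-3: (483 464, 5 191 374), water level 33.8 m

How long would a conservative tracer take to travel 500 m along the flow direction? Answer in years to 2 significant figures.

∂h/∂x = (34.5 − 33.7) / (483164 − 483464) = -0.002667
∂h/∂y = (33.8 − 33.7) / (5191374 − 5191179) = +0.0005128
|∇h| = √(-0.002667² + 0.0005128²) = 0.002716
Seepage velocity v = K·i/n = 0.3 × 0.002716 / 0.31 = 0.002628 m/day.
t = 500 / 0.002628 = 1.903e+05 days = 521 years.

520 years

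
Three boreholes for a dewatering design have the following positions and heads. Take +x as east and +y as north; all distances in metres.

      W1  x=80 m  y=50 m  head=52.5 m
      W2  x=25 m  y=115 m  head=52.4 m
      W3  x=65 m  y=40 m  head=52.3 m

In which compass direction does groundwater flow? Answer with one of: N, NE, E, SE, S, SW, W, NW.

SW

Taking W1 as reference: W2−W1 = (-55, 65, -0.1); W3−W1 = (-15, -10, -0.2).
Determinant of the coordinate differences = (-55)·(-10) − (-15)·65 = 1525.
∂h/∂x = [(-0.1)·(-10) − (-0.2)·65] / 1525 = +0.009180
∂h/∂y = [(-55)·(-0.2) − (-15)·(-0.1)] / 1525 = +0.006230
Flow = −∇h = (-0.009180 east, -0.006230 north), which points southwest.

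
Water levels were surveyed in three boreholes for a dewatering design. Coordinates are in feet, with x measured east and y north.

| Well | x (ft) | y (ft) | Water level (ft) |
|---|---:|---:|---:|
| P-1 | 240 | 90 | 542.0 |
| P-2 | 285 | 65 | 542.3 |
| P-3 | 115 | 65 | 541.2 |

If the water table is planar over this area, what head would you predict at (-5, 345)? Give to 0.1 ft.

540.3 ft

Three-point gradient (reference P-1): Δ to P-2 = (45, -25, +0.3), Δ to P-3 = (-125, -25, -0.8).
∂h/∂x = +0.006471, ∂h/∂y = -0.0003529 (det = -4250).
h(-5, 345) = 542.0 + (+0.006471)·(-245) + (-0.0003529)·(255) = 542.0 -1.585 -0.090 = 540.325 ft.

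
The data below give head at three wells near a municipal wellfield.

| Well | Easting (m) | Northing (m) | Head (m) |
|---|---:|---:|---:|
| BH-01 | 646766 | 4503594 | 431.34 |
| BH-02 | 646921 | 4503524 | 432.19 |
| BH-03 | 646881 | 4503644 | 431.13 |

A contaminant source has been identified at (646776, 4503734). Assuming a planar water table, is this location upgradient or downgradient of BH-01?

downgradient

Differences from BH-01: to BH-02 (Δx, Δy, Δh) = (155, -70, +0.85); to BH-03 = (115, 50, -0.21).
Determinant of the coordinate differences = 155·50 − 115·(-70) = 15800.
∂h/∂x = [(+0.85)·50 − (-0.21)·(-70)] / 15800 = +0.001759
∂h/∂y = [155·(-0.21) − 115·(+0.85)] / 15800 = -0.008247
Head at (646776, 4503734) = 431.34 + (+0.001759)·(10) + (-0.008247)·(140) = 430.20 m.
That is lower than the 431.34 m at BH-01, so the point is downgradient.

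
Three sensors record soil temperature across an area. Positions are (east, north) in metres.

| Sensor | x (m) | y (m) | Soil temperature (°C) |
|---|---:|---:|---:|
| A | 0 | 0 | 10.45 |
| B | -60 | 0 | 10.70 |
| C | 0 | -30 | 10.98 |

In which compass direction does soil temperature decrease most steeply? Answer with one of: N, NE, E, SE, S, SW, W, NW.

∂T/∂x = (10.70 − 10.45) / (-60 − 0) = -0.004167
∂T/∂y = (10.98 − 10.45) / (-30 − 0) = -0.01767
Steepest decrease is along −∇f = (+0.004167 E, +0.01767 N) → north.

N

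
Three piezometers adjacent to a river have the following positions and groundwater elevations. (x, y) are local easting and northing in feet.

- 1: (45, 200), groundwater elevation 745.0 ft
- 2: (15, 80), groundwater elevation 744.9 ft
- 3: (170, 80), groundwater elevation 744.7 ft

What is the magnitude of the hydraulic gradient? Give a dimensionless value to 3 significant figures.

With h = a·x + b·y + c and 1 as origin, the differences give:
  (-30)·a + (-120)·b = -0.1
  125·a + (-120)·b = -0.3
Eliminate b (×(-120) and ×(-120), subtract): 18600·a = -24.00 → a = ∂h/∂x = -0.001290
Back-substitute: b = ∂h/∂y = +0.001156.
|∇h| = √(-0.001290² + 0.001156²) = 0.001732

0.00173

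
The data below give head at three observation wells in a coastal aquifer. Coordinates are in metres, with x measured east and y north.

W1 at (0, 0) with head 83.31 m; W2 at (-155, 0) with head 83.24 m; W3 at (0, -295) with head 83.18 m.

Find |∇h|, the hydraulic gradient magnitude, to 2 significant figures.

∂h/∂x = (83.24 − 83.31) / (-155 − 0) = +0.0004516
∂h/∂y = (83.18 − 83.31) / (-295 − 0) = +0.0004407
|∇h| = √(0.0004516² + 0.0004407²) = 0.000631

0.00063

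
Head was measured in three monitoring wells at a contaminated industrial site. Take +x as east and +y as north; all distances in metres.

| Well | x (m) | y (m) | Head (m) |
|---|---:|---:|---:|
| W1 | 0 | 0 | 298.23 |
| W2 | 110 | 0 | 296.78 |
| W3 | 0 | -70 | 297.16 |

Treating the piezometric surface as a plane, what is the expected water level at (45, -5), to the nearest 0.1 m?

297.6 m

∂h/∂x = (296.78 − 298.23) / (110 − 0) = -0.01318
∂h/∂y = (297.16 − 298.23) / (-70 − 0) = +0.01529
h(45, -5) = 298.23 + (-0.01318)·(45) + (+0.01529)·(-5) = 298.23 -0.593 -0.076 = 297.560 m.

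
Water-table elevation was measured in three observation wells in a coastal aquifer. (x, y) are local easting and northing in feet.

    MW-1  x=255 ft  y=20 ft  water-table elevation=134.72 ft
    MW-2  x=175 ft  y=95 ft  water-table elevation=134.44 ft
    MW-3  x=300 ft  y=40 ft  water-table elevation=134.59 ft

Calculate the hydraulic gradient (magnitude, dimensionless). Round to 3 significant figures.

0.00470

Three-point gradient (reference MW-1): Δ to MW-2 = (-80, 75, -0.28), Δ to MW-3 = (45, 20, -0.13).
∂h/∂x = -0.0008342, ∂h/∂y = -0.004623 (det = -4975).
|∇h| = √(-0.0008342² + -0.004623²) = 0.004698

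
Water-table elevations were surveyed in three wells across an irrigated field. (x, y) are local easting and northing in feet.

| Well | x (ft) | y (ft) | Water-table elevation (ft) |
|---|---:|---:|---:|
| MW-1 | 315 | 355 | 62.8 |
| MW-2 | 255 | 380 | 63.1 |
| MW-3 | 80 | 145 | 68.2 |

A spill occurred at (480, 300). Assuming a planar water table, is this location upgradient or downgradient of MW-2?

downgradient

Taking MW-1 as reference: MW-2−MW-1 = (-60, 25, +0.3); MW-3−MW-1 = (-235, -210, +5.4).
Solve a·Δx + b·Δy = Δh: det = (-60)·(-210) − (-235)·25 = 18475.
∂h/∂x = [(+0.3)·(-210) − (+5.4)·25] / 18475 = -0.01072
∂h/∂y = [(-60)·(+5.4) − (-235)·(+0.3)] / 18475 = -0.01372
Head at (480, 300) = 62.8 + (-0.01072)·(165) + (-0.01372)·(-55) = 61.79 ft.
That is lower than the 63.1 ft at MW-2, so the point is downgradient.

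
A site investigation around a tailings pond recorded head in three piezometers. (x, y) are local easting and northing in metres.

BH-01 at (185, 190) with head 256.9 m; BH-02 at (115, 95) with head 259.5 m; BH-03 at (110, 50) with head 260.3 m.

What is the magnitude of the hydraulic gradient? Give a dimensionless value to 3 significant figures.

0.0222

Taking BH-01 as reference: BH-02−BH-01 = (-70, -95, +2.6); BH-03−BH-01 = (-75, -140, +3.4).
Determinant of the coordinate differences = (-70)·(-140) − (-75)·(-95) = 2675.
∂h/∂x = [(+2.6)·(-140) − (+3.4)·(-95)] / 2675 = -0.01533
∂h/∂y = [(-70)·(+3.4) − (-75)·(+2.6)] / 2675 = -0.01607
|∇h| = √(-0.01533² + -0.01607²) = 0.02221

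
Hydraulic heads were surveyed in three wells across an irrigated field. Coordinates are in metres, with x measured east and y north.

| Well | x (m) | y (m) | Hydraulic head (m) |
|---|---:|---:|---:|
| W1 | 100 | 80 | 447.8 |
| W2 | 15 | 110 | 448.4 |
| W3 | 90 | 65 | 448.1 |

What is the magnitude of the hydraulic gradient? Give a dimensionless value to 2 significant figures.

Taking W1 as reference: W2−W1 = (-85, 30, +0.6); W3−W1 = (-10, -15, +0.3).
Determinant of the coordinate differences = (-85)·(-15) − (-10)·30 = 1575.
∂h/∂x = [(+0.6)·(-15) − (+0.3)·30] / 1575 = -0.01143
∂h/∂y = [(-85)·(+0.3) − (-10)·(+0.6)] / 1575 = -0.01238
|∇h| = √(-0.01143² + -0.01238²) = 0.01685

0.017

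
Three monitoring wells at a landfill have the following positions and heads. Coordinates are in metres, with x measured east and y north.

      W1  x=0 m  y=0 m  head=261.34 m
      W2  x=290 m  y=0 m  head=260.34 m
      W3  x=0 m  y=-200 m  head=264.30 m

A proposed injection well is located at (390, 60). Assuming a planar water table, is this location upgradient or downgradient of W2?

∂h/∂x = (260.34 − 261.34) / (290 − 0) = -0.003448
∂h/∂y = (264.30 − 261.34) / (-200 − 0) = -0.01480
Head at (390, 60) = 261.34 + (-0.003448)·(390) + (-0.01480)·(60) = 259.11 m.
That is lower than the 260.34 m at W2, so the point is downgradient.

downgradient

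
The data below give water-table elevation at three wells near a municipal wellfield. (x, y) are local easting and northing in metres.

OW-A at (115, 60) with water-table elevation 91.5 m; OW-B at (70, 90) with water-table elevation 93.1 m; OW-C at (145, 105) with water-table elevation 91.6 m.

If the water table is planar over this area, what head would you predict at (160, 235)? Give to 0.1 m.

Differences from OW-A: to OW-B (Δx, Δy, Δh) = (-45, 30, +1.6); to OW-C = (30, 45, +0.1).
Determinant of the coordinate differences = (-45)·45 − 30·30 = -2925.
∂h/∂x = [(+1.6)·45 − (+0.1)·30] / -2925 = -0.02359
∂h/∂y = [(-45)·(+0.1) − 30·(+1.6)] / -2925 = +0.01795
h(160, 235) = 91.5 + (-0.02359)·(45) + (+0.01795)·(175) = 91.5 -1.062 +3.141 = 93.579 m.

93.6 m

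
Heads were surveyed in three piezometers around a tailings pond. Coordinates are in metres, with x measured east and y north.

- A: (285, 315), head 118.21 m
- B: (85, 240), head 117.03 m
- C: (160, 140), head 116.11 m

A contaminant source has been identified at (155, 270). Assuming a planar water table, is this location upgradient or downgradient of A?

downgradient

Three-point gradient (reference A): Δ to B = (-200, -75, -1.18), Δ to C = (-125, -175, -2.10).
∂h/∂x = +0.001912, ∂h/∂y = +0.01063 (det = 25625).
Head at (155, 270) = 118.21 + (+0.001912)·(-130) + (+0.01063)·(-45) = 117.48 m.
That is lower than the 118.21 m at A, so the point is downgradient.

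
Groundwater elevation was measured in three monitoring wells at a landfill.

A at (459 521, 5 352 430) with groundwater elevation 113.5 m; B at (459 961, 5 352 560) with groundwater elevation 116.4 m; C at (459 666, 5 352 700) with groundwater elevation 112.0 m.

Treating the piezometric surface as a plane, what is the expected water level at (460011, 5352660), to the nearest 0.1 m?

115.8 m

Taking A as reference: B−A = (440, 130, +2.9); C−A = (145, 270, -1.5).
Solve a·Δx + b·Δy = Δh: det = 440·270 − 145·130 = 99950.
∂h/∂x = [(+2.9)·270 − (-1.5)·130] / 99950 = +0.009785
∂h/∂y = [440·(-1.5) − 145·(+2.9)] / 99950 = -0.01081
h(460011, 5352660) = 113.5 + (+0.009785)·(490) + (-0.01081)·(230) = 113.5 +4.795 -2.486 = 115.808 m.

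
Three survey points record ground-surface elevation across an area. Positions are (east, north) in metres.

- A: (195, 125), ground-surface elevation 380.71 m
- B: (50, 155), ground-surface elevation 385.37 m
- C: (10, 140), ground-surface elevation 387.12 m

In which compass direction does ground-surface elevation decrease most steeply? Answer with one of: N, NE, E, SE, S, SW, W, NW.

Taking A as reference: B−A = (-145, 30, +4.66); C−A = (-185, 15, +6.41).
Determinant of the coordinate differences = (-145)·15 − (-185)·30 = 3375.
∂z/∂x = [(+4.66)·15 − (+6.41)·30] / 3375 = -0.03627
∂z/∂y = [(-145)·(+6.41) − (-185)·(+4.66)] / 3375 = -0.01996
Steepest decrease is along −∇f = (+0.03627 E, +0.01996 N) → northeast.

NE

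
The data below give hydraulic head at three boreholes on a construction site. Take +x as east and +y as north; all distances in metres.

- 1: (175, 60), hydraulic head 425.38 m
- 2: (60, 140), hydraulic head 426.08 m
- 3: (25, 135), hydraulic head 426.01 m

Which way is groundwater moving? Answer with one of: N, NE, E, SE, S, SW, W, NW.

Taking 1 as reference: 2−1 = (-115, 80, +0.70); 3−1 = (-150, 75, +0.63).
Solve a·Δx + b·Δy = Δh: det = (-115)·75 − (-150)·80 = 3375.
∂h/∂x = [(+0.70)·75 − (+0.63)·80] / 3375 = +0.0006222
∂h/∂y = [(-115)·(+0.63) − (-150)·(+0.70)] / 3375 = +0.009644
Flow = −∇h = (-0.0006222 east, -0.009644 north), which points south.

S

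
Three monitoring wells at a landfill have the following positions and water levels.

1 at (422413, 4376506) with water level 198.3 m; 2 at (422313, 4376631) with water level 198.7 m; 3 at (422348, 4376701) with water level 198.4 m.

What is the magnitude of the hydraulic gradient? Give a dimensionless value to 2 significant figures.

0.0059

With h = a·x + b·y + c and 1 as origin, the differences give:
  (-100)·a + 125·b = +0.4
  (-65)·a + 195·b = +0.1
Eliminate b (×195 and ×125, subtract): -11375·a = 65.50 → a = ∂h/∂x = -0.005758
Back-substitute: b = ∂h/∂y = -0.001407.
|∇h| = √(-0.005758² + -0.001407²) = 0.005927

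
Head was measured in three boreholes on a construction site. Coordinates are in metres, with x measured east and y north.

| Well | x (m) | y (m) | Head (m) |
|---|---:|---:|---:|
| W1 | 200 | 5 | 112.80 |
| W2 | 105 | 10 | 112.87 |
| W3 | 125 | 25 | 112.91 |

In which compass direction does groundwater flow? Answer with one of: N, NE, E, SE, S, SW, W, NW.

S

Three-point gradient (reference W1): Δ to W2 = (-95, 5, +0.07), Δ to W3 = (-75, 20, +0.11).
∂h/∂x = -0.0005574, ∂h/∂y = +0.003410 (det = -1525).
Flow = −∇h = (+0.0005574 east, -0.003410 north), which points south.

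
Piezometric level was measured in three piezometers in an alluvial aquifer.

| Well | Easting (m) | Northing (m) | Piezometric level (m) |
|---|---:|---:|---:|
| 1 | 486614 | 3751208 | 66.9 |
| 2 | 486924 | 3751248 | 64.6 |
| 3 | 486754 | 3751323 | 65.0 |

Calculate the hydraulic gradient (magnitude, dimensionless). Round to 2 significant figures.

0.011

Taking 1 as reference: 2−1 = (310, 40, -2.3); 3−1 = (140, 115, -1.9).
Solve a·Δx + b·Δy = Δh: det = 310·115 − 140·40 = 30050.
∂h/∂x = [(-2.3)·115 − (-1.9)·40] / 30050 = -0.006273
∂h/∂y = [310·(-1.9) − 140·(-2.3)] / 30050 = -0.008885
|∇h| = √(-0.006273² + -0.008885²) = 0.01088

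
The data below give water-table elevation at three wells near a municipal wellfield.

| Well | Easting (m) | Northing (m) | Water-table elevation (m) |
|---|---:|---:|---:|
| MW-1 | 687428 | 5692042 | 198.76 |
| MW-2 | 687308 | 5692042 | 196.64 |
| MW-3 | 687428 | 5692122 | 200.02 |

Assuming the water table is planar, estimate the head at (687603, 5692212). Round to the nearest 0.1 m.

204.5 m

∂h/∂x = (196.64 − 198.76) / (687308 − 687428) = +0.01767
∂h/∂y = (200.02 − 198.76) / (5692122 − 5692042) = +0.01575
h(687603, 5692212) = 198.76 + (+0.01767)·(175) + (+0.01575)·(170) = 198.76 +3.092 +2.678 = 204.529 m.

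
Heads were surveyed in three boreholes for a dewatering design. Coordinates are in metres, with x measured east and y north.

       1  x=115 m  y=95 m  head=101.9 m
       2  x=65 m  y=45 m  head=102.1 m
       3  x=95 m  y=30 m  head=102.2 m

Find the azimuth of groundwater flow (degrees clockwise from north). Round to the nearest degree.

Taking 1 as reference: 2−1 = (-50, -50, +0.2); 3−1 = (-20, -65, +0.3).
Determinant of the coordinate differences = (-50)·(-65) − (-20)·(-50) = 2250.
∂h/∂x = [(+0.2)·(-65) − (+0.3)·(-50)] / 2250 = +0.0008889
∂h/∂y = [(-50)·(+0.3) − (-20)·(+0.2)] / 2250 = -0.004889
Flow direction (−∇h) has components (-0.0008889 E, +0.004889 N).
Azimuth = atan2(E, N) = atan2(-0.0008889, +0.004889) = 349.7° ≈ 350°.

350°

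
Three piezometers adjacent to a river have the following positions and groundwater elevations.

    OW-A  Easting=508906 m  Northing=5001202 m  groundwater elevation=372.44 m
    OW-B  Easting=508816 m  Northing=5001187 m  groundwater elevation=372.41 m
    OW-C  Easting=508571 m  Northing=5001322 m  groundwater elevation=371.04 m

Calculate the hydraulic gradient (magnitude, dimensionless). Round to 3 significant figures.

With h = a·x + b·y + c and OW-A as origin, the differences give:
  (-90)·a + (-15)·b = -0.03
  (-335)·a + 120·b = -1.40
Eliminate b (×120 and ×(-15), subtract): -15825·a = -24.600 → a = ∂h/∂x = +0.001555
Back-substitute: b = ∂h/∂y = -0.007327.
|∇h| = √(0.001555² + -0.007327²) = 0.00749

0.00749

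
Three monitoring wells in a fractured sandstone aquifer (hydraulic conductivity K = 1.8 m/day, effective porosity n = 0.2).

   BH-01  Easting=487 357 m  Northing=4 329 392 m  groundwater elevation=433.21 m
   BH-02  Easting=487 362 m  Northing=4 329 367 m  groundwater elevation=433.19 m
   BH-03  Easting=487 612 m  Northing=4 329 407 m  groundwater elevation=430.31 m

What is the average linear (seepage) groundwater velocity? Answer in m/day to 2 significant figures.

Three-point gradient (reference BH-01): Δ to BH-02 = (5, -25, -0.02), Δ to BH-03 = (255, 15, -2.90).
∂h/∂x = -0.01129, ∂h/∂y = -0.001457 (det = 6450).
|∇h| = √(-0.01129² + -0.001457²) = 0.01138
Seepage velocity v = K·i/n = 1.8 × 0.01138 / 0.2 = 0.1024 m/day.

0.10 m/day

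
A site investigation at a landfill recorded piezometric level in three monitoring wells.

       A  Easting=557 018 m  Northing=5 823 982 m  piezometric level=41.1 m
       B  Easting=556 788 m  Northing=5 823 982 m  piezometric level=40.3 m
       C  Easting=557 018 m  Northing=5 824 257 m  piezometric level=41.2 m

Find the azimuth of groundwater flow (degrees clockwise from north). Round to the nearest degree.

264°

∂h/∂x = (40.3 − 41.1) / (556788 − 557018) = +0.003478
∂h/∂y = (41.2 − 41.1) / (5824257 − 5823982) = +0.0003636
Flow direction (−∇h) has components (-0.003478 E, -0.0003636 N).
Azimuth = atan2(E, N) = atan2(-0.003478, -0.0003636) = 264.0° ≈ 264°.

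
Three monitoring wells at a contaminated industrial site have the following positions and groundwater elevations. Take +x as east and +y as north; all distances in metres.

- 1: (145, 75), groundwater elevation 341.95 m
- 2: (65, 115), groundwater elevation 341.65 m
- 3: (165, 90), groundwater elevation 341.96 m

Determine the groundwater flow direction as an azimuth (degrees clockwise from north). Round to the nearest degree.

With h = a·x + b·y + c and 1 as origin, the differences give:
  (-80)·a + 40·b = -0.30
  20·a + 15·b = +0.01
Eliminate b (×15 and ×40, subtract): -2000·a = -4.900 → a = ∂h/∂x = +0.002450
Back-substitute: b = ∂h/∂y = -0.002600.
Flow direction (−∇h) has components (-0.002450 E, +0.002600 N).
Azimuth = atan2(E, N) = atan2(-0.002450, +0.002600) = 316.7° ≈ 317°.

317°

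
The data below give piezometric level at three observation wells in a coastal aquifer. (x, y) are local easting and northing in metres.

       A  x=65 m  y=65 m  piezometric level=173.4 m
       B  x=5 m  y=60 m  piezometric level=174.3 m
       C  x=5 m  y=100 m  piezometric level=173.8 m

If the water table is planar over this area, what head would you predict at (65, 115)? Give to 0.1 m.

With h = a·x + b·y + c and A as origin, the differences give:
  (-60)·a + (-5)·b = +0.9
  (-60)·a + 35·b = +0.4
Eliminate b (×35 and ×(-5), subtract): -2400·a = 33.50 → a = ∂h/∂x = -0.01396
Back-substitute: b = ∂h/∂y = -0.01250.
h(65, 115) = 173.4 + (-0.01396)·(0) + (-0.01250)·(50) = 173.4 -0.000 -0.625 = 172.775 m.

172.8 m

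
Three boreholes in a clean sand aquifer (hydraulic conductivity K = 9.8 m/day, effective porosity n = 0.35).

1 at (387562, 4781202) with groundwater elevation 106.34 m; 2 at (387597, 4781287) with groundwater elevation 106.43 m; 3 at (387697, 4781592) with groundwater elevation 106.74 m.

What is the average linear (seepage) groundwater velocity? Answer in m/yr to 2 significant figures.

Three-point gradient (reference 1): Δ to 2 = (35, 85, +0.09), Δ to 3 = (135, 390, +0.40).
∂h/∂x = +0.0005057, ∂h/∂y = +0.0008506 (det = 2175).
|∇h| = √(0.0005057² + 0.0008506²) = 0.0009896
Seepage velocity v = K·i/n = 9.8 × 0.0009896 / 0.35 = 0.02771 m/day = 10.12 m/yr.

10 m/yr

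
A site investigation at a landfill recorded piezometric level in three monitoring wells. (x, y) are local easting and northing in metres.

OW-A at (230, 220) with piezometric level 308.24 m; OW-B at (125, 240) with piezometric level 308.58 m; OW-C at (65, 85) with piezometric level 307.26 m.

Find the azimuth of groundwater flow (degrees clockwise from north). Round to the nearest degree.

171°

With h = a·x + b·y + c and OW-A as origin, the differences give:
  (-105)·a + 20·b = +0.34
  (-165)·a + (-135)·b = -0.98
Eliminate b (×(-135) and ×20, subtract): 17475·a = -26.300 → a = ∂h/∂x = -0.001505
Back-substitute: b = ∂h/∂y = +0.009099.
Flow direction (−∇h) has components (+0.001505 E, -0.009099 N).
Azimuth = atan2(E, N) = atan2(+0.001505, -0.009099) = 170.6° ≈ 171°.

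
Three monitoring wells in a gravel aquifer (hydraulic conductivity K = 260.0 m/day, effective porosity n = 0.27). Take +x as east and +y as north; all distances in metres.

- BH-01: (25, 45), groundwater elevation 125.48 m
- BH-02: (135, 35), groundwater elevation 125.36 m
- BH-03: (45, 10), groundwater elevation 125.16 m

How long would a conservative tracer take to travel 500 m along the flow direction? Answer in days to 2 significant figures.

58 days

Three-point gradient (reference BH-01): Δ to BH-02 = (110, -10, -0.12), Δ to BH-03 = (20, -35, -0.32).
∂h/∂x = -0.0002740, ∂h/∂y = +0.008986 (det = -3650).
|∇h| = √(-0.0002740² + 0.008986²) = 0.00899
Seepage velocity v = K·i/n = 260.0 × 0.00899 / 0.27 = 8.657 m/day.
t = 500 / 8.657 = 57.76 days.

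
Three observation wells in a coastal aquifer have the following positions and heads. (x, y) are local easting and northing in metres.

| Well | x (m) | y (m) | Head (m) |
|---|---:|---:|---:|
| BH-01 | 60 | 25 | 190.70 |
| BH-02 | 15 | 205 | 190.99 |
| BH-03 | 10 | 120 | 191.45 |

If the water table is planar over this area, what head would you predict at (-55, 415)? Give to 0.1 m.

With h = a·x + b·y + c and BH-01 as origin, the differences give:
  (-45)·a + 180·b = +0.29
  (-50)·a + 95·b = +0.75
Eliminate b (×95 and ×180, subtract): 4725·a = -107.450 → a = ∂h/∂x = -0.02274
Back-substitute: b = ∂h/∂y = -0.004074.
h(-55, 415) = 190.70 + (-0.02274)·(-115) + (-0.004074)·(390) = 190.70 +2.615 -1.589 = 191.726 m.

191.7 m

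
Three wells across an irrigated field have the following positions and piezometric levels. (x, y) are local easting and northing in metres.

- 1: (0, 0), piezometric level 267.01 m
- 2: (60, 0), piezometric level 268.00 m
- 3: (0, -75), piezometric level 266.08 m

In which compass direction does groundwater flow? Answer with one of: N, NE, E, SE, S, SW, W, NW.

∂h/∂x = (268.00 − 267.01) / (60 − 0) = +0.01650
∂h/∂y = (266.08 − 267.01) / (-75 − 0) = +0.01240
Flow = −∇h = (-0.01650 east, -0.01240 north), which points southwest.

SW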